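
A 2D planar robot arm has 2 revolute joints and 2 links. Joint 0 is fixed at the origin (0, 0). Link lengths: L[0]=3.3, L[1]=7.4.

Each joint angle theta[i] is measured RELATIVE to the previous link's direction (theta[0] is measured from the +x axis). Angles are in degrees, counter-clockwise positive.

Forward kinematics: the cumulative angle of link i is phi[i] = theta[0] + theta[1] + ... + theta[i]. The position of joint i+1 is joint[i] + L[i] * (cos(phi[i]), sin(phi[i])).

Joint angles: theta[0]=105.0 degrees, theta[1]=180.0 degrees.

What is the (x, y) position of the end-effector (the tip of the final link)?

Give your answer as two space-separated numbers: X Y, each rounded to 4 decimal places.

Answer: 1.0612 -3.9603

Derivation:
joint[0] = (0.0000, 0.0000)  (base)
link 0: phi[0] = 105 = 105 deg
  cos(105 deg) = -0.2588, sin(105 deg) = 0.9659
  joint[1] = (0.0000, 0.0000) + 3.3 * (-0.2588, 0.9659) = (0.0000 + -0.8541, 0.0000 + 3.1876) = (-0.8541, 3.1876)
link 1: phi[1] = 105 + 180 = 285 deg
  cos(285 deg) = 0.2588, sin(285 deg) = -0.9659
  joint[2] = (-0.8541, 3.1876) + 7.4 * (0.2588, -0.9659) = (-0.8541 + 1.9153, 3.1876 + -7.1479) = (1.0612, -3.9603)
End effector: (1.0612, -3.9603)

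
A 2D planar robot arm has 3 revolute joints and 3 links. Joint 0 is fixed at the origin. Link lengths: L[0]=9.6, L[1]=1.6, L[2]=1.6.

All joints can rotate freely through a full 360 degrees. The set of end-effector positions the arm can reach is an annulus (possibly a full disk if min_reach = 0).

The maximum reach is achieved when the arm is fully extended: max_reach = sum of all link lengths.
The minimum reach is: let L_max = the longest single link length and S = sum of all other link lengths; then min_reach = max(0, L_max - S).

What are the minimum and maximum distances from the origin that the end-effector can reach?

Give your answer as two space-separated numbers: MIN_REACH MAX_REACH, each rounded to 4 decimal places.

Answer: 6.4000 12.8000

Derivation:
Link lengths: [9.6, 1.6, 1.6]
max_reach = 9.6 + 1.6 + 1.6 = 12.8
L_max = max([9.6, 1.6, 1.6]) = 9.6
S (sum of others) = 12.8 - 9.6 = 3.2
min_reach = max(0, 9.6 - 3.2) = max(0, 6.4) = 6.4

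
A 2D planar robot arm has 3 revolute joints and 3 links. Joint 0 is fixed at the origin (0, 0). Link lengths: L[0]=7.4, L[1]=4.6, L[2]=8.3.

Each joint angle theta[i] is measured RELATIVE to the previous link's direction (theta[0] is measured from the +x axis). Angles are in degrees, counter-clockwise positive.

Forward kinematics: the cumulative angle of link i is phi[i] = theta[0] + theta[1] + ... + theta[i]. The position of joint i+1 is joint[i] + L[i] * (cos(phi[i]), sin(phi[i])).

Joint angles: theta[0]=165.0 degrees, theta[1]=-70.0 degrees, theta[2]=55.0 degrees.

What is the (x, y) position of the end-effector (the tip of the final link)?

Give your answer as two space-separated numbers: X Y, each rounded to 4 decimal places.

Answer: -14.7368 10.6478

Derivation:
joint[0] = (0.0000, 0.0000)  (base)
link 0: phi[0] = 165 = 165 deg
  cos(165 deg) = -0.9659, sin(165 deg) = 0.2588
  joint[1] = (0.0000, 0.0000) + 7.4 * (-0.9659, 0.2588) = (0.0000 + -7.1479, 0.0000 + 1.9153) = (-7.1479, 1.9153)
link 1: phi[1] = 165 + -70 = 95 deg
  cos(95 deg) = -0.0872, sin(95 deg) = 0.9962
  joint[2] = (-7.1479, 1.9153) + 4.6 * (-0.0872, 0.9962) = (-7.1479 + -0.4009, 1.9153 + 4.5825) = (-7.5488, 6.4978)
link 2: phi[2] = 165 + -70 + 55 = 150 deg
  cos(150 deg) = -0.8660, sin(150 deg) = 0.5000
  joint[3] = (-7.5488, 6.4978) + 8.3 * (-0.8660, 0.5000) = (-7.5488 + -7.1880, 6.4978 + 4.1500) = (-14.7368, 10.6478)
End effector: (-14.7368, 10.6478)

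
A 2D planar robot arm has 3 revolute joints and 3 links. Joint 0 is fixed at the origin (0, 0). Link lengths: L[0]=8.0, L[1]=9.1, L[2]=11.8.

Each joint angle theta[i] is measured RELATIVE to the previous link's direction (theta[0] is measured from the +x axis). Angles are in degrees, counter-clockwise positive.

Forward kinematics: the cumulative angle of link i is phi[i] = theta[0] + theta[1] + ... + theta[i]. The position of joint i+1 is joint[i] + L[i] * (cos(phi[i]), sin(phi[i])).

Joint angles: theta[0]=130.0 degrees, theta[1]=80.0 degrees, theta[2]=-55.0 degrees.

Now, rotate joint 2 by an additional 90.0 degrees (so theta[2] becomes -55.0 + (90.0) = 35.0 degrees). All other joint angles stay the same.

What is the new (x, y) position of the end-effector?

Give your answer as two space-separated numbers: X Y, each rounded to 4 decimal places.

Answer: -18.0100 -9.1161

Derivation:
joint[0] = (0.0000, 0.0000)  (base)
link 0: phi[0] = 130 = 130 deg
  cos(130 deg) = -0.6428, sin(130 deg) = 0.7660
  joint[1] = (0.0000, 0.0000) + 8 * (-0.6428, 0.7660) = (0.0000 + -5.1423, 0.0000 + 6.1284) = (-5.1423, 6.1284)
link 1: phi[1] = 130 + 80 = 210 deg
  cos(210 deg) = -0.8660, sin(210 deg) = -0.5000
  joint[2] = (-5.1423, 6.1284) + 9.1 * (-0.8660, -0.5000) = (-5.1423 + -7.8808, 6.1284 + -4.5500) = (-13.0231, 1.5784)
link 2: phi[2] = 130 + 80 + 35 = 245 deg
  cos(245 deg) = -0.4226, sin(245 deg) = -0.9063
  joint[3] = (-13.0231, 1.5784) + 11.8 * (-0.4226, -0.9063) = (-13.0231 + -4.9869, 1.5784 + -10.6944) = (-18.0100, -9.1161)
End effector: (-18.0100, -9.1161)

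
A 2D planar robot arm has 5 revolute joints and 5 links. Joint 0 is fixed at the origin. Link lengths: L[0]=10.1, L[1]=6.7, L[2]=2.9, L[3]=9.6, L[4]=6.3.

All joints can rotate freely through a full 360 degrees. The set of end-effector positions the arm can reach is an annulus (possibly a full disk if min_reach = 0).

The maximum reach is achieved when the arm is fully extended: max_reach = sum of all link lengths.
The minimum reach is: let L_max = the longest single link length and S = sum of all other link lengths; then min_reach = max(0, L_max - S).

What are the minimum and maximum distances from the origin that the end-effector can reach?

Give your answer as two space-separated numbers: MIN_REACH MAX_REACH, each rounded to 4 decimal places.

Link lengths: [10.1, 6.7, 2.9, 9.6, 6.3]
max_reach = 10.1 + 6.7 + 2.9 + 9.6 + 6.3 = 35.6
L_max = max([10.1, 6.7, 2.9, 9.6, 6.3]) = 10.1
S (sum of others) = 35.6 - 10.1 = 25.5
min_reach = max(0, 10.1 - 25.5) = max(0, -15.4) = 0

Answer: 0.0000 35.6000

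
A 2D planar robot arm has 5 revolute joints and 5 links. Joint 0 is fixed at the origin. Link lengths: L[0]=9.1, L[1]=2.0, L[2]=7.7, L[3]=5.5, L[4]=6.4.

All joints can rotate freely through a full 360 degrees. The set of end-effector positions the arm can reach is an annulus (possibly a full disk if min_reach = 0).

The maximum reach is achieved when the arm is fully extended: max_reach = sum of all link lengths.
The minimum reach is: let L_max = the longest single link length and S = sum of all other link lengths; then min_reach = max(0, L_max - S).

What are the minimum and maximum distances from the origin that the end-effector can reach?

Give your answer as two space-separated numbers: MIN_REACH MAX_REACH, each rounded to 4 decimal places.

Answer: 0.0000 30.7000

Derivation:
Link lengths: [9.1, 2.0, 7.7, 5.5, 6.4]
max_reach = 9.1 + 2 + 7.7 + 5.5 + 6.4 = 30.7
L_max = max([9.1, 2.0, 7.7, 5.5, 6.4]) = 9.1
S (sum of others) = 30.7 - 9.1 = 21.6
min_reach = max(0, 9.1 - 21.6) = max(0, -12.5) = 0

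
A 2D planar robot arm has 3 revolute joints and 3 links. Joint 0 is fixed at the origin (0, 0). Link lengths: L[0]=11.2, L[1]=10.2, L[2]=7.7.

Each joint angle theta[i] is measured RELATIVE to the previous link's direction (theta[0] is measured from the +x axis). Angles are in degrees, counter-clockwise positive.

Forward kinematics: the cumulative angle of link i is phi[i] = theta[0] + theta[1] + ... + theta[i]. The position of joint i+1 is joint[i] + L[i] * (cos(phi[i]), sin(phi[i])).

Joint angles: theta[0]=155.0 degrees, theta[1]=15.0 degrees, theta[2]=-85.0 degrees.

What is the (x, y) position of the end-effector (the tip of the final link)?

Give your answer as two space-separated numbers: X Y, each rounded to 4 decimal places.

Answer: -19.5246 14.1752

Derivation:
joint[0] = (0.0000, 0.0000)  (base)
link 0: phi[0] = 155 = 155 deg
  cos(155 deg) = -0.9063, sin(155 deg) = 0.4226
  joint[1] = (0.0000, 0.0000) + 11.2 * (-0.9063, 0.4226) = (0.0000 + -10.1506, 0.0000 + 4.7333) = (-10.1506, 4.7333)
link 1: phi[1] = 155 + 15 = 170 deg
  cos(170 deg) = -0.9848, sin(170 deg) = 0.1736
  joint[2] = (-10.1506, 4.7333) + 10.2 * (-0.9848, 0.1736) = (-10.1506 + -10.0450, 4.7333 + 1.7712) = (-20.1957, 6.5045)
link 2: phi[2] = 155 + 15 + -85 = 85 deg
  cos(85 deg) = 0.0872, sin(85 deg) = 0.9962
  joint[3] = (-20.1957, 6.5045) + 7.7 * (0.0872, 0.9962) = (-20.1957 + 0.6711, 6.5045 + 7.6707) = (-19.5246, 14.1752)
End effector: (-19.5246, 14.1752)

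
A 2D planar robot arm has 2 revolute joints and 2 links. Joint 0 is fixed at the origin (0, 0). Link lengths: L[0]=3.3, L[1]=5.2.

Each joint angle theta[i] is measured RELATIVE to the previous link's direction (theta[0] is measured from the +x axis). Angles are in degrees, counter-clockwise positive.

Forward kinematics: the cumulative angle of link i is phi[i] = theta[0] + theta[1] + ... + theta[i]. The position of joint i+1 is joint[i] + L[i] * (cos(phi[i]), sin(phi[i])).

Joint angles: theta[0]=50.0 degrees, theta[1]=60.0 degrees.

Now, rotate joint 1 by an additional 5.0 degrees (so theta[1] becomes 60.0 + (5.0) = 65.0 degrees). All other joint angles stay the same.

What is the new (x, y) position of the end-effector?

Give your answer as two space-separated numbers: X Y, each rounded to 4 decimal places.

Answer: -0.0764 7.2407

Derivation:
joint[0] = (0.0000, 0.0000)  (base)
link 0: phi[0] = 50 = 50 deg
  cos(50 deg) = 0.6428, sin(50 deg) = 0.7660
  joint[1] = (0.0000, 0.0000) + 3.3 * (0.6428, 0.7660) = (0.0000 + 2.1212, 0.0000 + 2.5279) = (2.1212, 2.5279)
link 1: phi[1] = 50 + 65 = 115 deg
  cos(115 deg) = -0.4226, sin(115 deg) = 0.9063
  joint[2] = (2.1212, 2.5279) + 5.2 * (-0.4226, 0.9063) = (2.1212 + -2.1976, 2.5279 + 4.7128) = (-0.0764, 7.2407)
End effector: (-0.0764, 7.2407)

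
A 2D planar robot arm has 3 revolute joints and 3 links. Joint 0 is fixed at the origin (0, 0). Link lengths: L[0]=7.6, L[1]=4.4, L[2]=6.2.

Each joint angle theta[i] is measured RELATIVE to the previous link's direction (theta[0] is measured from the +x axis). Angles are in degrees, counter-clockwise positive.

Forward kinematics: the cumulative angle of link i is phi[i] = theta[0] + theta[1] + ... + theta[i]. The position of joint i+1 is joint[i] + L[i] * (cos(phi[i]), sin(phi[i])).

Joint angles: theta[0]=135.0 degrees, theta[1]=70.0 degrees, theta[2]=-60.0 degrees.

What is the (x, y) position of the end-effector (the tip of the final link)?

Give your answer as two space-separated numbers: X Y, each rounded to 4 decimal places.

Answer: -14.4405 7.0707

Derivation:
joint[0] = (0.0000, 0.0000)  (base)
link 0: phi[0] = 135 = 135 deg
  cos(135 deg) = -0.7071, sin(135 deg) = 0.7071
  joint[1] = (0.0000, 0.0000) + 7.6 * (-0.7071, 0.7071) = (0.0000 + -5.3740, 0.0000 + 5.3740) = (-5.3740, 5.3740)
link 1: phi[1] = 135 + 70 = 205 deg
  cos(205 deg) = -0.9063, sin(205 deg) = -0.4226
  joint[2] = (-5.3740, 5.3740) + 4.4 * (-0.9063, -0.4226) = (-5.3740 + -3.9878, 5.3740 + -1.8595) = (-9.3618, 3.5145)
link 2: phi[2] = 135 + 70 + -60 = 145 deg
  cos(145 deg) = -0.8192, sin(145 deg) = 0.5736
  joint[3] = (-9.3618, 3.5145) + 6.2 * (-0.8192, 0.5736) = (-9.3618 + -5.0787, 3.5145 + 3.5562) = (-14.4405, 7.0707)
End effector: (-14.4405, 7.0707)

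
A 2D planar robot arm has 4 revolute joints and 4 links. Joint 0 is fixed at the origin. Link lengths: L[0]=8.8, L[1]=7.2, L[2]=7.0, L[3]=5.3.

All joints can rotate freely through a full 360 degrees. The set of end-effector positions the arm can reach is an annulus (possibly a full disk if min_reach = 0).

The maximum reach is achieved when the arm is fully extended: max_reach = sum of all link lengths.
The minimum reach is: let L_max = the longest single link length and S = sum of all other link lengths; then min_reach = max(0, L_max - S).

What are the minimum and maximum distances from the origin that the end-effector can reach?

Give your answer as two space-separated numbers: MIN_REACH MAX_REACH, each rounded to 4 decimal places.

Link lengths: [8.8, 7.2, 7.0, 5.3]
max_reach = 8.8 + 7.2 + 7 + 5.3 = 28.3
L_max = max([8.8, 7.2, 7.0, 5.3]) = 8.8
S (sum of others) = 28.3 - 8.8 = 19.5
min_reach = max(0, 8.8 - 19.5) = max(0, -10.7) = 0

Answer: 0.0000 28.3000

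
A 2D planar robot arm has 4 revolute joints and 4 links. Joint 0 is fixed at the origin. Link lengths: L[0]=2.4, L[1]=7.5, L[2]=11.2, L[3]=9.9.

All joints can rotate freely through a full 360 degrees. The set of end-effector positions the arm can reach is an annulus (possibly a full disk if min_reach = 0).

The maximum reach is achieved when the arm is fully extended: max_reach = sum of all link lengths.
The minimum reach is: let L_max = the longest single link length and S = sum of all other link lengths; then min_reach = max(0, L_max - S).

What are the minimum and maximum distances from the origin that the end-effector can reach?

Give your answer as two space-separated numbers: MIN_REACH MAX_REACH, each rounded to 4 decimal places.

Link lengths: [2.4, 7.5, 11.2, 9.9]
max_reach = 2.4 + 7.5 + 11.2 + 9.9 = 31
L_max = max([2.4, 7.5, 11.2, 9.9]) = 11.2
S (sum of others) = 31 - 11.2 = 19.8
min_reach = max(0, 11.2 - 19.8) = max(0, -8.6) = 0

Answer: 0.0000 31.0000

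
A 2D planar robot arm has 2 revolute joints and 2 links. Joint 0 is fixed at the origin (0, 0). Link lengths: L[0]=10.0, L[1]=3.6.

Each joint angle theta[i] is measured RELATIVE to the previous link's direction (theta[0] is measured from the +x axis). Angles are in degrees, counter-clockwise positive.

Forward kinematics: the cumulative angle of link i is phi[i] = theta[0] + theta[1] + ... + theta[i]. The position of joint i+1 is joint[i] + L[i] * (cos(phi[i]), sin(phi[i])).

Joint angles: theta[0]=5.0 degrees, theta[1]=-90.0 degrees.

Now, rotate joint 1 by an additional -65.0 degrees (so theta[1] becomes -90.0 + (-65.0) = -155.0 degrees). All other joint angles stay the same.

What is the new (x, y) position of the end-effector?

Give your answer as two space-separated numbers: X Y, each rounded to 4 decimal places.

joint[0] = (0.0000, 0.0000)  (base)
link 0: phi[0] = 5 = 5 deg
  cos(5 deg) = 0.9962, sin(5 deg) = 0.0872
  joint[1] = (0.0000, 0.0000) + 10 * (0.9962, 0.0872) = (0.0000 + 9.9619, 0.0000 + 0.8716) = (9.9619, 0.8716)
link 1: phi[1] = 5 + -155 = -150 deg
  cos(-150 deg) = -0.8660, sin(-150 deg) = -0.5000
  joint[2] = (9.9619, 0.8716) + 3.6 * (-0.8660, -0.5000) = (9.9619 + -3.1177, 0.8716 + -1.8000) = (6.8443, -0.9284)
End effector: (6.8443, -0.9284)

Answer: 6.8443 -0.9284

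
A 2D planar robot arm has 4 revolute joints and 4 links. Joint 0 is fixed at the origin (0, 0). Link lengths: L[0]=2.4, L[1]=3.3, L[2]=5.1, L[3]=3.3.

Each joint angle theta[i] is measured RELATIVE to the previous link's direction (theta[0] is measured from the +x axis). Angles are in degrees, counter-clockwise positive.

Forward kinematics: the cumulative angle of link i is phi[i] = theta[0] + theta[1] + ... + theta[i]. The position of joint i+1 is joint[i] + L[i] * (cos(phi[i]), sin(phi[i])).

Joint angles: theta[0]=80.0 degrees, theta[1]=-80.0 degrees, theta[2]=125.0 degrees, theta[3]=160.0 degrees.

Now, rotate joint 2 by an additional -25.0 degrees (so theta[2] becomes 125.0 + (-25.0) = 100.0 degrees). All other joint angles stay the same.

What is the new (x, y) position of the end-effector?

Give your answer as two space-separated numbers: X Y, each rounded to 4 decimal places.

joint[0] = (0.0000, 0.0000)  (base)
link 0: phi[0] = 80 = 80 deg
  cos(80 deg) = 0.1736, sin(80 deg) = 0.9848
  joint[1] = (0.0000, 0.0000) + 2.4 * (0.1736, 0.9848) = (0.0000 + 0.4168, 0.0000 + 2.3635) = (0.4168, 2.3635)
link 1: phi[1] = 80 + -80 = 0 deg
  cos(0 deg) = 1.0000, sin(0 deg) = 0.0000
  joint[2] = (0.4168, 2.3635) + 3.3 * (1.0000, 0.0000) = (0.4168 + 3.3000, 2.3635 + 0.0000) = (3.7168, 2.3635)
link 2: phi[2] = 80 + -80 + 100 = 100 deg
  cos(100 deg) = -0.1736, sin(100 deg) = 0.9848
  joint[3] = (3.7168, 2.3635) + 5.1 * (-0.1736, 0.9848) = (3.7168 + -0.8856, 2.3635 + 5.0225) = (2.8311, 7.3861)
link 3: phi[3] = 80 + -80 + 100 + 160 = 260 deg
  cos(260 deg) = -0.1736, sin(260 deg) = -0.9848
  joint[4] = (2.8311, 7.3861) + 3.3 * (-0.1736, -0.9848) = (2.8311 + -0.5730, 7.3861 + -3.2499) = (2.2581, 4.1362)
End effector: (2.2581, 4.1362)

Answer: 2.2581 4.1362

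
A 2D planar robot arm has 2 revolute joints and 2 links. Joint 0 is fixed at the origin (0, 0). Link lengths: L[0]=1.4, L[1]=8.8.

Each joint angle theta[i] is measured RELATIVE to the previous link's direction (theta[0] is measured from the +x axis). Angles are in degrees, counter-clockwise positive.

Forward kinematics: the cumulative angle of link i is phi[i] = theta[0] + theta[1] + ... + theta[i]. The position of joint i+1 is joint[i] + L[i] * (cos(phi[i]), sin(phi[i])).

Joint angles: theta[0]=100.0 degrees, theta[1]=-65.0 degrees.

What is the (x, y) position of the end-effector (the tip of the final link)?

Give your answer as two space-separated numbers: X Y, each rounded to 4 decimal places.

Answer: 6.9654 6.4262

Derivation:
joint[0] = (0.0000, 0.0000)  (base)
link 0: phi[0] = 100 = 100 deg
  cos(100 deg) = -0.1736, sin(100 deg) = 0.9848
  joint[1] = (0.0000, 0.0000) + 1.4 * (-0.1736, 0.9848) = (0.0000 + -0.2431, 0.0000 + 1.3787) = (-0.2431, 1.3787)
link 1: phi[1] = 100 + -65 = 35 deg
  cos(35 deg) = 0.8192, sin(35 deg) = 0.5736
  joint[2] = (-0.2431, 1.3787) + 8.8 * (0.8192, 0.5736) = (-0.2431 + 7.2085, 1.3787 + 5.0475) = (6.9654, 6.4262)
End effector: (6.9654, 6.4262)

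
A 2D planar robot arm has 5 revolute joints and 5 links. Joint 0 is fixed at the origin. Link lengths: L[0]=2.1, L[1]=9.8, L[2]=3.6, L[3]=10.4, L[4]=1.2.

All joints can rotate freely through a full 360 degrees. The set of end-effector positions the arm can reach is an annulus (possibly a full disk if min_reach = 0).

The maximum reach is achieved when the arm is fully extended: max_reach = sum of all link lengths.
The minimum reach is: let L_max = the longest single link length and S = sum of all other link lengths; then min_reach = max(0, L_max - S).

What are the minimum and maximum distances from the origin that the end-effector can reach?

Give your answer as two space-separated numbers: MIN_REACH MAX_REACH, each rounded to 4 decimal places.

Answer: 0.0000 27.1000

Derivation:
Link lengths: [2.1, 9.8, 3.6, 10.4, 1.2]
max_reach = 2.1 + 9.8 + 3.6 + 10.4 + 1.2 = 27.1
L_max = max([2.1, 9.8, 3.6, 10.4, 1.2]) = 10.4
S (sum of others) = 27.1 - 10.4 = 16.7
min_reach = max(0, 10.4 - 16.7) = max(0, -6.3) = 0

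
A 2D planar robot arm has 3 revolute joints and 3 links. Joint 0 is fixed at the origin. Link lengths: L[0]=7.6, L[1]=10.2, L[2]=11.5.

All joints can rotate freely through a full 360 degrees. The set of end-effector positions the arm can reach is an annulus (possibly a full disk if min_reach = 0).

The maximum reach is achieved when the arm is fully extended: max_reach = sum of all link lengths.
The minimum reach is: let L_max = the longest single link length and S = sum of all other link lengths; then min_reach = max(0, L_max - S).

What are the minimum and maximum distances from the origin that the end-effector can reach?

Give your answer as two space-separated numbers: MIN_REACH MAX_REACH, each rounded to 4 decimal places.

Answer: 0.0000 29.3000

Derivation:
Link lengths: [7.6, 10.2, 11.5]
max_reach = 7.6 + 10.2 + 11.5 = 29.3
L_max = max([7.6, 10.2, 11.5]) = 11.5
S (sum of others) = 29.3 - 11.5 = 17.8
min_reach = max(0, 11.5 - 17.8) = max(0, -6.3) = 0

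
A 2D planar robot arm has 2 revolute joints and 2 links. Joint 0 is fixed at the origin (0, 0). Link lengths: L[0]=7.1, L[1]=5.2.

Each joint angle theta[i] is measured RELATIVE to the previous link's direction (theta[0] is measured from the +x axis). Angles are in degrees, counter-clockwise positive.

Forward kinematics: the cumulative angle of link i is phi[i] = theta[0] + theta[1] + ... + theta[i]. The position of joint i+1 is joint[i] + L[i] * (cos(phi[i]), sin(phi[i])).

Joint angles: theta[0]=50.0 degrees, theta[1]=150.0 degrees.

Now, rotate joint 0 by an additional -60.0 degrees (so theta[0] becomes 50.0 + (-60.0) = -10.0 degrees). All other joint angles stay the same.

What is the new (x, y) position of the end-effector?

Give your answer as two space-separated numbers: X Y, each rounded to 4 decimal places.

Answer: 3.0087 2.1096

Derivation:
joint[0] = (0.0000, 0.0000)  (base)
link 0: phi[0] = -10 = -10 deg
  cos(-10 deg) = 0.9848, sin(-10 deg) = -0.1736
  joint[1] = (0.0000, 0.0000) + 7.1 * (0.9848, -0.1736) = (0.0000 + 6.9921, 0.0000 + -1.2329) = (6.9921, -1.2329)
link 1: phi[1] = -10 + 150 = 140 deg
  cos(140 deg) = -0.7660, sin(140 deg) = 0.6428
  joint[2] = (6.9921, -1.2329) + 5.2 * (-0.7660, 0.6428) = (6.9921 + -3.9834, -1.2329 + 3.3425) = (3.0087, 2.1096)
End effector: (3.0087, 2.1096)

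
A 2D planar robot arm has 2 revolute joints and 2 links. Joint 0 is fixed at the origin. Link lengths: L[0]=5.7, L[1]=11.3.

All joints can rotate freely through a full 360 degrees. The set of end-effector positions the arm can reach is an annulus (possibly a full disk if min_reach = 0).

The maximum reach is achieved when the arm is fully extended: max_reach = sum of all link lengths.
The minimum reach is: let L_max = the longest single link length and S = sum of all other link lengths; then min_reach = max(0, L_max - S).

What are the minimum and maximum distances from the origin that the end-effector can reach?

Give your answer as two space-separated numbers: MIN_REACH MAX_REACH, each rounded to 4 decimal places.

Answer: 5.6000 17.0000

Derivation:
Link lengths: [5.7, 11.3]
max_reach = 5.7 + 11.3 = 17
L_max = max([5.7, 11.3]) = 11.3
S (sum of others) = 17 - 11.3 = 5.7
min_reach = max(0, 11.3 - 5.7) = max(0, 5.6) = 5.6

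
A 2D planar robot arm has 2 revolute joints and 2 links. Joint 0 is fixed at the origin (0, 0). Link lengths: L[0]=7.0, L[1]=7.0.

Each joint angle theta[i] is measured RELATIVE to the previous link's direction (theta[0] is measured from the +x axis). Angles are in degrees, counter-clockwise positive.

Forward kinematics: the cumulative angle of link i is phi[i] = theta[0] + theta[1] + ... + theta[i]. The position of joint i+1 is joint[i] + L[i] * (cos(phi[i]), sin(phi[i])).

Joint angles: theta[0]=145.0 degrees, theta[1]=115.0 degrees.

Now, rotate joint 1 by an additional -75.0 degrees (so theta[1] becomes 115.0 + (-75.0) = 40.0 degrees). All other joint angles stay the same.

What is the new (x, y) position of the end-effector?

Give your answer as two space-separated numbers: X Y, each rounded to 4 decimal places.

Answer: -12.7074 3.4049

Derivation:
joint[0] = (0.0000, 0.0000)  (base)
link 0: phi[0] = 145 = 145 deg
  cos(145 deg) = -0.8192, sin(145 deg) = 0.5736
  joint[1] = (0.0000, 0.0000) + 7 * (-0.8192, 0.5736) = (0.0000 + -5.7341, 0.0000 + 4.0150) = (-5.7341, 4.0150)
link 1: phi[1] = 145 + 40 = 185 deg
  cos(185 deg) = -0.9962, sin(185 deg) = -0.0872
  joint[2] = (-5.7341, 4.0150) + 7 * (-0.9962, -0.0872) = (-5.7341 + -6.9734, 4.0150 + -0.6101) = (-12.7074, 3.4049)
End effector: (-12.7074, 3.4049)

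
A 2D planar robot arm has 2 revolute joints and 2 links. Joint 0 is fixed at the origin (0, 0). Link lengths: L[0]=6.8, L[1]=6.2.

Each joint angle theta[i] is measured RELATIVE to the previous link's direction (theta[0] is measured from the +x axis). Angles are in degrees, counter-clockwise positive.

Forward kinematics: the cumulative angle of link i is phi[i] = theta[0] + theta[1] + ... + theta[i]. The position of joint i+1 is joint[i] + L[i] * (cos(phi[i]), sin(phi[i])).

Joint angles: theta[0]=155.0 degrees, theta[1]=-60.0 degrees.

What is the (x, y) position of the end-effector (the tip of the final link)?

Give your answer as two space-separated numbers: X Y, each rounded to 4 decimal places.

joint[0] = (0.0000, 0.0000)  (base)
link 0: phi[0] = 155 = 155 deg
  cos(155 deg) = -0.9063, sin(155 deg) = 0.4226
  joint[1] = (0.0000, 0.0000) + 6.8 * (-0.9063, 0.4226) = (0.0000 + -6.1629, 0.0000 + 2.8738) = (-6.1629, 2.8738)
link 1: phi[1] = 155 + -60 = 95 deg
  cos(95 deg) = -0.0872, sin(95 deg) = 0.9962
  joint[2] = (-6.1629, 2.8738) + 6.2 * (-0.0872, 0.9962) = (-6.1629 + -0.5404, 2.8738 + 6.1764) = (-6.7033, 9.0502)
End effector: (-6.7033, 9.0502)

Answer: -6.7033 9.0502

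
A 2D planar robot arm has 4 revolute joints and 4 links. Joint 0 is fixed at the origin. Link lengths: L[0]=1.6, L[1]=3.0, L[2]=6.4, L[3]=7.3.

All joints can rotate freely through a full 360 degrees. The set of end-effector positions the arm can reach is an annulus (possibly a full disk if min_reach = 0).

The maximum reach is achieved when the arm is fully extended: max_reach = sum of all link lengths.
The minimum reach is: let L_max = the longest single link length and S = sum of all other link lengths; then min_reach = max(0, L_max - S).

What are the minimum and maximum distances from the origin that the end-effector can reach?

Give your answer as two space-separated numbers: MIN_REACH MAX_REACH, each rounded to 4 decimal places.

Link lengths: [1.6, 3.0, 6.4, 7.3]
max_reach = 1.6 + 3 + 6.4 + 7.3 = 18.3
L_max = max([1.6, 3.0, 6.4, 7.3]) = 7.3
S (sum of others) = 18.3 - 7.3 = 11
min_reach = max(0, 7.3 - 11) = max(0, -3.7) = 0

Answer: 0.0000 18.3000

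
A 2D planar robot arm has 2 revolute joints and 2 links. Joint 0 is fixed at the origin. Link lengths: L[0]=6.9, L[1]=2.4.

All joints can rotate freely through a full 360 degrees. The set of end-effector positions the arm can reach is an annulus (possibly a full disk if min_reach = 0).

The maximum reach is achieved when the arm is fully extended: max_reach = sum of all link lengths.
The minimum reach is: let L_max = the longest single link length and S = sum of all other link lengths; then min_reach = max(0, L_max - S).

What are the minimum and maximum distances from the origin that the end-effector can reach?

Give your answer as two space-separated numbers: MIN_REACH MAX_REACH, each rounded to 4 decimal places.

Link lengths: [6.9, 2.4]
max_reach = 6.9 + 2.4 = 9.3
L_max = max([6.9, 2.4]) = 6.9
S (sum of others) = 9.3 - 6.9 = 2.4
min_reach = max(0, 6.9 - 2.4) = max(0, 4.5) = 4.5

Answer: 4.5000 9.3000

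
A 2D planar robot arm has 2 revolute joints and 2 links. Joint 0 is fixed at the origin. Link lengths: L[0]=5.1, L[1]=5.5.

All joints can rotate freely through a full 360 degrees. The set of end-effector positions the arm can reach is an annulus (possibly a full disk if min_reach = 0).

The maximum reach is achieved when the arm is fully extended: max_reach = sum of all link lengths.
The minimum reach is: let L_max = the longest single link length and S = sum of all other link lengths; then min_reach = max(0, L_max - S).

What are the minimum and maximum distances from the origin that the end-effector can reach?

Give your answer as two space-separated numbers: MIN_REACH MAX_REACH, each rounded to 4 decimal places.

Answer: 0.4000 10.6000

Derivation:
Link lengths: [5.1, 5.5]
max_reach = 5.1 + 5.5 = 10.6
L_max = max([5.1, 5.5]) = 5.5
S (sum of others) = 10.6 - 5.5 = 5.1
min_reach = max(0, 5.5 - 5.1) = max(0, 0.4) = 0.4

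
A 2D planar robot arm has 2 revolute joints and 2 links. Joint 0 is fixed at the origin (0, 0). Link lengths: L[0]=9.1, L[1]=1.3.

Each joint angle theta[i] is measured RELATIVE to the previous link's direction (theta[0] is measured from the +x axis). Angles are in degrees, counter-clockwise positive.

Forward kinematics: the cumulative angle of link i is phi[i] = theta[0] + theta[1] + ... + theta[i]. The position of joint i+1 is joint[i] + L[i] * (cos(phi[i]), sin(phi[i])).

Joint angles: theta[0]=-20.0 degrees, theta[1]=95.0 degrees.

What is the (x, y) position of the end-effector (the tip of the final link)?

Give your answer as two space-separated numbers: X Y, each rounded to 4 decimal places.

Answer: 8.8877 -1.8567

Derivation:
joint[0] = (0.0000, 0.0000)  (base)
link 0: phi[0] = -20 = -20 deg
  cos(-20 deg) = 0.9397, sin(-20 deg) = -0.3420
  joint[1] = (0.0000, 0.0000) + 9.1 * (0.9397, -0.3420) = (0.0000 + 8.5512, 0.0000 + -3.1124) = (8.5512, -3.1124)
link 1: phi[1] = -20 + 95 = 75 deg
  cos(75 deg) = 0.2588, sin(75 deg) = 0.9659
  joint[2] = (8.5512, -3.1124) + 1.3 * (0.2588, 0.9659) = (8.5512 + 0.3365, -3.1124 + 1.2557) = (8.8877, -1.8567)
End effector: (8.8877, -1.8567)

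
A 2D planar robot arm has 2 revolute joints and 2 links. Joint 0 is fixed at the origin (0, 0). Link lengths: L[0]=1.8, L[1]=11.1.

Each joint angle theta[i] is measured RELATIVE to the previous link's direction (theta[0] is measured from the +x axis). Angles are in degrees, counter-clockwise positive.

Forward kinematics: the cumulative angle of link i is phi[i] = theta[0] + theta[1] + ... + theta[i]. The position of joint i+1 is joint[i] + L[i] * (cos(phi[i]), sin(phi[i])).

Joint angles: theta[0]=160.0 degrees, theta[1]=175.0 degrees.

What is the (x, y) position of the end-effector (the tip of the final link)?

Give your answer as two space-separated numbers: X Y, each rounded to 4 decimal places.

joint[0] = (0.0000, 0.0000)  (base)
link 0: phi[0] = 160 = 160 deg
  cos(160 deg) = -0.9397, sin(160 deg) = 0.3420
  joint[1] = (0.0000, 0.0000) + 1.8 * (-0.9397, 0.3420) = (0.0000 + -1.6914, 0.0000 + 0.6156) = (-1.6914, 0.6156)
link 1: phi[1] = 160 + 175 = 335 deg
  cos(335 deg) = 0.9063, sin(335 deg) = -0.4226
  joint[2] = (-1.6914, 0.6156) + 11.1 * (0.9063, -0.4226) = (-1.6914 + 10.0600, 0.6156 + -4.6911) = (8.3686, -4.0754)
End effector: (8.3686, -4.0754)

Answer: 8.3686 -4.0754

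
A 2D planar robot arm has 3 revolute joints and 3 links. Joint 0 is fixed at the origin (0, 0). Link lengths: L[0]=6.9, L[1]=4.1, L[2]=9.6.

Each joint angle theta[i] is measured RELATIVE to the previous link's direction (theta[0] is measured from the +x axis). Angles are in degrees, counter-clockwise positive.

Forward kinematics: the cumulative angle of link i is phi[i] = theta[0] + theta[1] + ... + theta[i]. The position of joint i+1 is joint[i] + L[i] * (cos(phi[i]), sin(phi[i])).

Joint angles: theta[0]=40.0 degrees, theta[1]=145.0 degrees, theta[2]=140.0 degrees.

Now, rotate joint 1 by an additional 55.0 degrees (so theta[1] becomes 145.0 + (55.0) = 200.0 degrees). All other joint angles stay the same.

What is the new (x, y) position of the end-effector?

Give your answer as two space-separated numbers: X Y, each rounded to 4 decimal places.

joint[0] = (0.0000, 0.0000)  (base)
link 0: phi[0] = 40 = 40 deg
  cos(40 deg) = 0.7660, sin(40 deg) = 0.6428
  joint[1] = (0.0000, 0.0000) + 6.9 * (0.7660, 0.6428) = (0.0000 + 5.2857, 0.0000 + 4.4352) = (5.2857, 4.4352)
link 1: phi[1] = 40 + 200 = 240 deg
  cos(240 deg) = -0.5000, sin(240 deg) = -0.8660
  joint[2] = (5.2857, 4.4352) + 4.1 * (-0.5000, -0.8660) = (5.2857 + -2.0500, 4.4352 + -3.5507) = (3.2357, 0.8845)
link 2: phi[2] = 40 + 200 + 140 = 380 deg
  cos(380 deg) = 0.9397, sin(380 deg) = 0.3420
  joint[3] = (3.2357, 0.8845) + 9.6 * (0.9397, 0.3420) = (3.2357 + 9.0210, 0.8845 + 3.2834) = (12.2568, 4.1679)
End effector: (12.2568, 4.1679)

Answer: 12.2568 4.1679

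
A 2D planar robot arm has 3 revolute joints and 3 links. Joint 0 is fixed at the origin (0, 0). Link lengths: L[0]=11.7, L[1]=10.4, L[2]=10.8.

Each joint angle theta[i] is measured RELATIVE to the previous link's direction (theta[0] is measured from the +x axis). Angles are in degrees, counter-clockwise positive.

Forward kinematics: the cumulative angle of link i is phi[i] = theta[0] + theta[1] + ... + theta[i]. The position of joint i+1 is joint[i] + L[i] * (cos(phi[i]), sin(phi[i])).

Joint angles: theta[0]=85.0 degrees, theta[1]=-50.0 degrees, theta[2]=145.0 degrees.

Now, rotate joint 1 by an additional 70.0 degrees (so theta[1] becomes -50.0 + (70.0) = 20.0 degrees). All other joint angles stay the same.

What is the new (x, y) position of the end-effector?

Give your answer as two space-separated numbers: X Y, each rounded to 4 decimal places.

Answer: -5.3658 11.5524

Derivation:
joint[0] = (0.0000, 0.0000)  (base)
link 0: phi[0] = 85 = 85 deg
  cos(85 deg) = 0.0872, sin(85 deg) = 0.9962
  joint[1] = (0.0000, 0.0000) + 11.7 * (0.0872, 0.9962) = (0.0000 + 1.0197, 0.0000 + 11.6555) = (1.0197, 11.6555)
link 1: phi[1] = 85 + 20 = 105 deg
  cos(105 deg) = -0.2588, sin(105 deg) = 0.9659
  joint[2] = (1.0197, 11.6555) + 10.4 * (-0.2588, 0.9659) = (1.0197 + -2.6917, 11.6555 + 10.0456) = (-1.6720, 21.7011)
link 2: phi[2] = 85 + 20 + 145 = 250 deg
  cos(250 deg) = -0.3420, sin(250 deg) = -0.9397
  joint[3] = (-1.6720, 21.7011) + 10.8 * (-0.3420, -0.9397) = (-1.6720 + -3.6938, 21.7011 + -10.1487) = (-5.3658, 11.5524)
End effector: (-5.3658, 11.5524)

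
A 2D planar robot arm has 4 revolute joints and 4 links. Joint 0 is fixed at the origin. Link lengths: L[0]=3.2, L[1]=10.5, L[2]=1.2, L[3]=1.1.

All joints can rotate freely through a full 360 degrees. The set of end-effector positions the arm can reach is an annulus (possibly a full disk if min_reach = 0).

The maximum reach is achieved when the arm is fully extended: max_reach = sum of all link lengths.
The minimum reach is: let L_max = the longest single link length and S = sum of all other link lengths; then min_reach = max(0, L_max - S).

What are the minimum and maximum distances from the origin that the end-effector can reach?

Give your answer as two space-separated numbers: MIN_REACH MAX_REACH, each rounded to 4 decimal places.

Link lengths: [3.2, 10.5, 1.2, 1.1]
max_reach = 3.2 + 10.5 + 1.2 + 1.1 = 16
L_max = max([3.2, 10.5, 1.2, 1.1]) = 10.5
S (sum of others) = 16 - 10.5 = 5.5
min_reach = max(0, 10.5 - 5.5) = max(0, 5) = 5

Answer: 5.0000 16.0000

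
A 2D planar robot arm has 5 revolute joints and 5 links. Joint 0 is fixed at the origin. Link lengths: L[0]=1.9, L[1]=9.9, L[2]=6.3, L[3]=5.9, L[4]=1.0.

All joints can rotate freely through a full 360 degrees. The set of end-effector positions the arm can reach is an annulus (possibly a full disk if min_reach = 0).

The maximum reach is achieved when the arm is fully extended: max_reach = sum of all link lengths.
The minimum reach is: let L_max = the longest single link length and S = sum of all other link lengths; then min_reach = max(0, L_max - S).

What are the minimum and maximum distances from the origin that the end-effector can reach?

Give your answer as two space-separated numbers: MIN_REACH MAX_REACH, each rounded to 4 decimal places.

Answer: 0.0000 25.0000

Derivation:
Link lengths: [1.9, 9.9, 6.3, 5.9, 1.0]
max_reach = 1.9 + 9.9 + 6.3 + 5.9 + 1 = 25
L_max = max([1.9, 9.9, 6.3, 5.9, 1.0]) = 9.9
S (sum of others) = 25 - 9.9 = 15.1
min_reach = max(0, 9.9 - 15.1) = max(0, -5.2) = 0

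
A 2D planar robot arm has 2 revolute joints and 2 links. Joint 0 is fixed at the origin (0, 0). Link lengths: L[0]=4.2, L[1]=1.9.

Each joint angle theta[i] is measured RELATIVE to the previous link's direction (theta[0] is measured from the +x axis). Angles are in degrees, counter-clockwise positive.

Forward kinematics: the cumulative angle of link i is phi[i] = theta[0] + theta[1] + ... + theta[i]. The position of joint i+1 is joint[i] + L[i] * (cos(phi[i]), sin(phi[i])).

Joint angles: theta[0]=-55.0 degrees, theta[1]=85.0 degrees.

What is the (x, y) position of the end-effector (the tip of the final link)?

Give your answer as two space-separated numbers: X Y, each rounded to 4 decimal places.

Answer: 4.0545 -2.4904

Derivation:
joint[0] = (0.0000, 0.0000)  (base)
link 0: phi[0] = -55 = -55 deg
  cos(-55 deg) = 0.5736, sin(-55 deg) = -0.8192
  joint[1] = (0.0000, 0.0000) + 4.2 * (0.5736, -0.8192) = (0.0000 + 2.4090, 0.0000 + -3.4404) = (2.4090, -3.4404)
link 1: phi[1] = -55 + 85 = 30 deg
  cos(30 deg) = 0.8660, sin(30 deg) = 0.5000
  joint[2] = (2.4090, -3.4404) + 1.9 * (0.8660, 0.5000) = (2.4090 + 1.6454, -3.4404 + 0.9500) = (4.0545, -2.4904)
End effector: (4.0545, -2.4904)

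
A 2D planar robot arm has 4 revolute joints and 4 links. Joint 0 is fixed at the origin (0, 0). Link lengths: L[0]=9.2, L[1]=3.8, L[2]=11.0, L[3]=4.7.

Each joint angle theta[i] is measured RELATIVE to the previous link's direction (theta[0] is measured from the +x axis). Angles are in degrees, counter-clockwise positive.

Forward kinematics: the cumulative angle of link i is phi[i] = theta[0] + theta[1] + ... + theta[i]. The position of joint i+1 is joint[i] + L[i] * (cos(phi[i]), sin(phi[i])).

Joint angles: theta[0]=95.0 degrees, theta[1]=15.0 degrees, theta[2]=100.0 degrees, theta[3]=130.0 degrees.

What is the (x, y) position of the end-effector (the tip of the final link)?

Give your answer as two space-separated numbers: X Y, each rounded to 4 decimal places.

joint[0] = (0.0000, 0.0000)  (base)
link 0: phi[0] = 95 = 95 deg
  cos(95 deg) = -0.0872, sin(95 deg) = 0.9962
  joint[1] = (0.0000, 0.0000) + 9.2 * (-0.0872, 0.9962) = (0.0000 + -0.8018, 0.0000 + 9.1650) = (-0.8018, 9.1650)
link 1: phi[1] = 95 + 15 = 110 deg
  cos(110 deg) = -0.3420, sin(110 deg) = 0.9397
  joint[2] = (-0.8018, 9.1650) + 3.8 * (-0.3420, 0.9397) = (-0.8018 + -1.2997, 9.1650 + 3.5708) = (-2.1015, 12.7358)
link 2: phi[2] = 95 + 15 + 100 = 210 deg
  cos(210 deg) = -0.8660, sin(210 deg) = -0.5000
  joint[3] = (-2.1015, 12.7358) + 11 * (-0.8660, -0.5000) = (-2.1015 + -9.5263, 12.7358 + -5.5000) = (-11.6278, 7.2358)
link 3: phi[3] = 95 + 15 + 100 + 130 = 340 deg
  cos(340 deg) = 0.9397, sin(340 deg) = -0.3420
  joint[4] = (-11.6278, 7.2358) + 4.7 * (0.9397, -0.3420) = (-11.6278 + 4.4166, 7.2358 + -1.6075) = (-7.2112, 5.6283)
End effector: (-7.2112, 5.6283)

Answer: -7.2112 5.6283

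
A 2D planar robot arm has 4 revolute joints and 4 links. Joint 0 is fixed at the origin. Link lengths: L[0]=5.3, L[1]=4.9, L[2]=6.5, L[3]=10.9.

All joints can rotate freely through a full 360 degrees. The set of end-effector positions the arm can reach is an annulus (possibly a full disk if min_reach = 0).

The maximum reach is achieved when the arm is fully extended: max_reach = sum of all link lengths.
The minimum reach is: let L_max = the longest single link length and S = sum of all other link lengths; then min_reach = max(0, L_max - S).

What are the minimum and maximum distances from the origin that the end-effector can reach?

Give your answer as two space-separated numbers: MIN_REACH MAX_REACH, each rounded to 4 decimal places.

Link lengths: [5.3, 4.9, 6.5, 10.9]
max_reach = 5.3 + 4.9 + 6.5 + 10.9 = 27.6
L_max = max([5.3, 4.9, 6.5, 10.9]) = 10.9
S (sum of others) = 27.6 - 10.9 = 16.7
min_reach = max(0, 10.9 - 16.7) = max(0, -5.8) = 0

Answer: 0.0000 27.6000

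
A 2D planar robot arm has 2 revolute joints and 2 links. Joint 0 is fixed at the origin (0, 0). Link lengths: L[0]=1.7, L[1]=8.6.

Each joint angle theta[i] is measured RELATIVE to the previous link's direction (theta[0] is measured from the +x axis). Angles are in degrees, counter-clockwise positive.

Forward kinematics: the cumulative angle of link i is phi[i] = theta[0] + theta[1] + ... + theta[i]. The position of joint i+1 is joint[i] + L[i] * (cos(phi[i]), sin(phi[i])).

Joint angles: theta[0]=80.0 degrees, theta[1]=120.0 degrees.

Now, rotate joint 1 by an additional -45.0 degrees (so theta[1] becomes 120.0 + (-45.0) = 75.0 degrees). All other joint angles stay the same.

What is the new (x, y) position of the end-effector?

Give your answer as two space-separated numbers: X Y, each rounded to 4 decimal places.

joint[0] = (0.0000, 0.0000)  (base)
link 0: phi[0] = 80 = 80 deg
  cos(80 deg) = 0.1736, sin(80 deg) = 0.9848
  joint[1] = (0.0000, 0.0000) + 1.7 * (0.1736, 0.9848) = (0.0000 + 0.2952, 0.0000 + 1.6742) = (0.2952, 1.6742)
link 1: phi[1] = 80 + 75 = 155 deg
  cos(155 deg) = -0.9063, sin(155 deg) = 0.4226
  joint[2] = (0.2952, 1.6742) + 8.6 * (-0.9063, 0.4226) = (0.2952 + -7.7942, 1.6742 + 3.6345) = (-7.4990, 5.3087)
End effector: (-7.4990, 5.3087)

Answer: -7.4990 5.3087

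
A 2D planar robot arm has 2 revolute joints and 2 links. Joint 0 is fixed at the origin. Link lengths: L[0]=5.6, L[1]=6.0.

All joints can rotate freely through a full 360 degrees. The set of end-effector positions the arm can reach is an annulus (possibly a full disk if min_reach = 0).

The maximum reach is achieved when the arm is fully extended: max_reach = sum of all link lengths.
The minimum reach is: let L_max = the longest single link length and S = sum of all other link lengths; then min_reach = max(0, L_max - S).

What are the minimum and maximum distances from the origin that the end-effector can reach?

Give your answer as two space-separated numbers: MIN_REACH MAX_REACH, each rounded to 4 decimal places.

Link lengths: [5.6, 6.0]
max_reach = 5.6 + 6 = 11.6
L_max = max([5.6, 6.0]) = 6
S (sum of others) = 11.6 - 6 = 5.6
min_reach = max(0, 6 - 5.6) = max(0, 0.4) = 0.4

Answer: 0.4000 11.6000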